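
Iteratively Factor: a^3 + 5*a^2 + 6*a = (a + 3)*(a^2 + 2*a) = a*(a + 3)*(a + 2)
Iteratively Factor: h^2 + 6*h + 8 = (h + 4)*(h + 2)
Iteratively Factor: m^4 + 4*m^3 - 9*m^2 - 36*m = (m + 4)*(m^3 - 9*m) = (m + 3)*(m + 4)*(m^2 - 3*m) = m*(m + 3)*(m + 4)*(m - 3)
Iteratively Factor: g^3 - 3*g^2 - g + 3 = (g + 1)*(g^2 - 4*g + 3) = (g - 1)*(g + 1)*(g - 3)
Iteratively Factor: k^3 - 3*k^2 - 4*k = (k + 1)*(k^2 - 4*k) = (k - 4)*(k + 1)*(k)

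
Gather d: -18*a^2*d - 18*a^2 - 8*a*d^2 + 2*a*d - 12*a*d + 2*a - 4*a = -18*a^2 - 8*a*d^2 - 2*a + d*(-18*a^2 - 10*a)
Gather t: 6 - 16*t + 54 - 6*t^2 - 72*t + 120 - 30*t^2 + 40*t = -36*t^2 - 48*t + 180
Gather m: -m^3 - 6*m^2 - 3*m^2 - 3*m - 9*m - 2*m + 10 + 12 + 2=-m^3 - 9*m^2 - 14*m + 24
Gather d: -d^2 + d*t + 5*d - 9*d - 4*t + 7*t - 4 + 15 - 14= -d^2 + d*(t - 4) + 3*t - 3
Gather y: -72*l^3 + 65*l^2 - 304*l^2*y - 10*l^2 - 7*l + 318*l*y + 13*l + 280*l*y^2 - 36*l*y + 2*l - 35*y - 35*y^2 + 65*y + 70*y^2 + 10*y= -72*l^3 + 55*l^2 + 8*l + y^2*(280*l + 35) + y*(-304*l^2 + 282*l + 40)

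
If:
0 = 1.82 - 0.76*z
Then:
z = 2.39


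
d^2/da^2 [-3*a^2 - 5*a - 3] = -6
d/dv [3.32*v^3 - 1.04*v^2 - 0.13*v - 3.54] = 9.96*v^2 - 2.08*v - 0.13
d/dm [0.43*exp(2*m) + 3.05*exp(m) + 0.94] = (0.86*exp(m) + 3.05)*exp(m)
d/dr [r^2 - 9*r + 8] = 2*r - 9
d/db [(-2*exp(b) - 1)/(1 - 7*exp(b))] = -9*exp(b)/(7*exp(b) - 1)^2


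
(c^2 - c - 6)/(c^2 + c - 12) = (c + 2)/(c + 4)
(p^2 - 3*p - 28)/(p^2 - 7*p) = (p + 4)/p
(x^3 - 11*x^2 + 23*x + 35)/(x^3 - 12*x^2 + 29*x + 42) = (x - 5)/(x - 6)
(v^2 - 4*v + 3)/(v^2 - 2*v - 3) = (v - 1)/(v + 1)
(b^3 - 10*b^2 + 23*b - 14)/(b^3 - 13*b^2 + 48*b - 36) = (b^2 - 9*b + 14)/(b^2 - 12*b + 36)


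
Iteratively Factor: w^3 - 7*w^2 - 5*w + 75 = (w + 3)*(w^2 - 10*w + 25) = (w - 5)*(w + 3)*(w - 5)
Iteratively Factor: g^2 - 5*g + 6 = (g - 3)*(g - 2)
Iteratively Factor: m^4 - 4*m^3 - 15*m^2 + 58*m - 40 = (m - 5)*(m^3 + m^2 - 10*m + 8) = (m - 5)*(m - 2)*(m^2 + 3*m - 4) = (m - 5)*(m - 2)*(m + 4)*(m - 1)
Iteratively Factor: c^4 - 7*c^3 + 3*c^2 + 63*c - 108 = (c - 3)*(c^3 - 4*c^2 - 9*c + 36) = (c - 4)*(c - 3)*(c^2 - 9) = (c - 4)*(c - 3)*(c + 3)*(c - 3)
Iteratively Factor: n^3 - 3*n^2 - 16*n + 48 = (n - 3)*(n^2 - 16) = (n - 3)*(n + 4)*(n - 4)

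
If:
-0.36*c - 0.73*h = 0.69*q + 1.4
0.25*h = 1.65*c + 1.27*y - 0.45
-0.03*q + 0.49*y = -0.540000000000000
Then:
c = -2.89269988412515*y - 2.41521823097721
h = -14.011819235226*y - 17.7404403244496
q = 16.3333333333333*y + 18.0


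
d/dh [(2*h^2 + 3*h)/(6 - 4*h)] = (-4*h^2 + 12*h + 9)/(2*(4*h^2 - 12*h + 9))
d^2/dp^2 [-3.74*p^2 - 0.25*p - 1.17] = -7.48000000000000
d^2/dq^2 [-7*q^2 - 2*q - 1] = -14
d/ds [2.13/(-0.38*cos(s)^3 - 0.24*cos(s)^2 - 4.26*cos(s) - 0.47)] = (2.4282*sin(s)^2 - 1.0224*cos(s) - 11.502)*sin(s)/(0.38*cos(s)^3 + 0.24*cos(s)^2 + 4.26*cos(s) + 0.47)^2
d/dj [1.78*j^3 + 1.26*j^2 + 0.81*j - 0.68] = 5.34*j^2 + 2.52*j + 0.81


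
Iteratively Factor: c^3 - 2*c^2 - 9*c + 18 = (c - 2)*(c^2 - 9) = (c - 2)*(c + 3)*(c - 3)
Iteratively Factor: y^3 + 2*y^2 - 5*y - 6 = (y + 1)*(y^2 + y - 6) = (y + 1)*(y + 3)*(y - 2)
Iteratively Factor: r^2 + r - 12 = (r + 4)*(r - 3)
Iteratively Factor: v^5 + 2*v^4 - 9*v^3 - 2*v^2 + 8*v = (v)*(v^4 + 2*v^3 - 9*v^2 - 2*v + 8) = v*(v - 1)*(v^3 + 3*v^2 - 6*v - 8) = v*(v - 1)*(v + 1)*(v^2 + 2*v - 8) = v*(v - 2)*(v - 1)*(v + 1)*(v + 4)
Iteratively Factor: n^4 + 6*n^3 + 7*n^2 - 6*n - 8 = (n - 1)*(n^3 + 7*n^2 + 14*n + 8) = (n - 1)*(n + 2)*(n^2 + 5*n + 4) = (n - 1)*(n + 2)*(n + 4)*(n + 1)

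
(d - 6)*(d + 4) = d^2 - 2*d - 24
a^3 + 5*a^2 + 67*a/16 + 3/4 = (a + 1/4)*(a + 3/4)*(a + 4)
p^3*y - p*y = p*(p - 1)*(p*y + y)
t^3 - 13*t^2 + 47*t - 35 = (t - 7)*(t - 5)*(t - 1)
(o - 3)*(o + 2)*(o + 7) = o^3 + 6*o^2 - 13*o - 42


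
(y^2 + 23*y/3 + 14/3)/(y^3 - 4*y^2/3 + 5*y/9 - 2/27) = 9*(3*y^2 + 23*y + 14)/(27*y^3 - 36*y^2 + 15*y - 2)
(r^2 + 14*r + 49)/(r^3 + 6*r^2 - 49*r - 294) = (r + 7)/(r^2 - r - 42)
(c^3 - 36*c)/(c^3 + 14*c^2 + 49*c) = (c^2 - 36)/(c^2 + 14*c + 49)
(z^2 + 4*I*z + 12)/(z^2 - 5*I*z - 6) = (z + 6*I)/(z - 3*I)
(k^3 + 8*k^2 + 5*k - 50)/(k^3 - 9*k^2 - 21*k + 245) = (k^2 + 3*k - 10)/(k^2 - 14*k + 49)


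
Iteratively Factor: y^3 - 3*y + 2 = (y + 2)*(y^2 - 2*y + 1) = (y - 1)*(y + 2)*(y - 1)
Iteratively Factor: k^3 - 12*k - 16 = (k + 2)*(k^2 - 2*k - 8) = (k - 4)*(k + 2)*(k + 2)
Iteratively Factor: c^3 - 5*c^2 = (c - 5)*(c^2) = c*(c - 5)*(c)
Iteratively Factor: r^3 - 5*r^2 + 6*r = (r - 3)*(r^2 - 2*r) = (r - 3)*(r - 2)*(r)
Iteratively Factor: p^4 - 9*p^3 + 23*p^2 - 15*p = (p - 1)*(p^3 - 8*p^2 + 15*p) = (p - 5)*(p - 1)*(p^2 - 3*p) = (p - 5)*(p - 3)*(p - 1)*(p)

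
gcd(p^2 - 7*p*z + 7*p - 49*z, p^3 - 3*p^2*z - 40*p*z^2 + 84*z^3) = -p + 7*z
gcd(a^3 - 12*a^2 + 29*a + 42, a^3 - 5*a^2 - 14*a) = a - 7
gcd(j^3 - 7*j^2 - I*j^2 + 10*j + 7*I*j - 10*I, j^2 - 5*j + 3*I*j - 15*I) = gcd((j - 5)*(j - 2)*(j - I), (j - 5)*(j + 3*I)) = j - 5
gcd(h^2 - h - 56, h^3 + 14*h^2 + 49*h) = h + 7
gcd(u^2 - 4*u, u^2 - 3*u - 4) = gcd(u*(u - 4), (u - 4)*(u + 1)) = u - 4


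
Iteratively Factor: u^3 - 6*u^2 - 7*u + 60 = (u - 4)*(u^2 - 2*u - 15) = (u - 5)*(u - 4)*(u + 3)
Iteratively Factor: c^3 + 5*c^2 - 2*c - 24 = (c - 2)*(c^2 + 7*c + 12) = (c - 2)*(c + 4)*(c + 3)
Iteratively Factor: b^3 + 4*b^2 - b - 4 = (b + 1)*(b^2 + 3*b - 4) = (b + 1)*(b + 4)*(b - 1)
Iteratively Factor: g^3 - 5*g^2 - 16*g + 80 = (g - 5)*(g^2 - 16) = (g - 5)*(g - 4)*(g + 4)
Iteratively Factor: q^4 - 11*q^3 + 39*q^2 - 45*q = (q)*(q^3 - 11*q^2 + 39*q - 45) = q*(q - 3)*(q^2 - 8*q + 15) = q*(q - 5)*(q - 3)*(q - 3)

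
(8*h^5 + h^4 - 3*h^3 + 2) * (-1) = -8*h^5 - h^4 + 3*h^3 - 2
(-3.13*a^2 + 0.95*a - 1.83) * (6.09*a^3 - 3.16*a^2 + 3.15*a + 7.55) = -19.0617*a^5 + 15.6763*a^4 - 24.0062*a^3 - 14.8562*a^2 + 1.408*a - 13.8165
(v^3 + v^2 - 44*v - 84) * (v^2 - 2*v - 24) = v^5 - v^4 - 70*v^3 - 20*v^2 + 1224*v + 2016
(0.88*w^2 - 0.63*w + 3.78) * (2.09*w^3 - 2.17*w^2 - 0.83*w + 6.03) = 1.8392*w^5 - 3.2263*w^4 + 8.5369*w^3 - 2.3733*w^2 - 6.9363*w + 22.7934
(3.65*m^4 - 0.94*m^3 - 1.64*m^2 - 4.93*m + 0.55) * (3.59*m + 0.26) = 13.1035*m^5 - 2.4256*m^4 - 6.132*m^3 - 18.1251*m^2 + 0.6927*m + 0.143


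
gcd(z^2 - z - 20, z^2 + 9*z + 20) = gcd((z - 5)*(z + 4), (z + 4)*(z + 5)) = z + 4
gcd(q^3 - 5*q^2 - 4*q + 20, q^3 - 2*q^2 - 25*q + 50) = q^2 - 7*q + 10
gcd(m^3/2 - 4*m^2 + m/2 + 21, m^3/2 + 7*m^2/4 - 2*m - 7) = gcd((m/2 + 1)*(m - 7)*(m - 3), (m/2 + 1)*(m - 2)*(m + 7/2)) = m + 2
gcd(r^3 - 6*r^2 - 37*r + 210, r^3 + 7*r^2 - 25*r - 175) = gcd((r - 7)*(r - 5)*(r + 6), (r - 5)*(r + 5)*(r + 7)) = r - 5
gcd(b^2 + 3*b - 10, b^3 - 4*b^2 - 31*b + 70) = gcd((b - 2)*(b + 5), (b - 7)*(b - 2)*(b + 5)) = b^2 + 3*b - 10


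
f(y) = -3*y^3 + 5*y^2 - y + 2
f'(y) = -9*y^2 + 10*y - 1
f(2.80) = -27.46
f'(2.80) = -43.56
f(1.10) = 2.96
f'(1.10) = -0.89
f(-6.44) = 1017.08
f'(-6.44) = -438.66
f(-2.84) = 113.89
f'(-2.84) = -101.99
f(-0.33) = 2.98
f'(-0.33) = -5.28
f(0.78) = 2.84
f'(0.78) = 1.32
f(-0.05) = 2.06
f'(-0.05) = -1.52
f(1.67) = 0.30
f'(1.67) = -9.40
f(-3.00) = 131.00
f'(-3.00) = -112.00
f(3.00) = -37.00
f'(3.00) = -52.00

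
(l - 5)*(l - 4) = l^2 - 9*l + 20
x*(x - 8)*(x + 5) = x^3 - 3*x^2 - 40*x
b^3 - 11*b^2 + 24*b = b*(b - 8)*(b - 3)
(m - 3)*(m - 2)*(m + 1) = m^3 - 4*m^2 + m + 6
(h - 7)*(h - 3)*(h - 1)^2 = h^4 - 12*h^3 + 42*h^2 - 52*h + 21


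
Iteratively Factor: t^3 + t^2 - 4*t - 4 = (t + 1)*(t^2 - 4) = (t + 1)*(t + 2)*(t - 2)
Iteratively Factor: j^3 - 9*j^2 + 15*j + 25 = (j + 1)*(j^2 - 10*j + 25) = (j - 5)*(j + 1)*(j - 5)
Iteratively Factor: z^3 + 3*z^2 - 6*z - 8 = (z + 4)*(z^2 - z - 2) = (z + 1)*(z + 4)*(z - 2)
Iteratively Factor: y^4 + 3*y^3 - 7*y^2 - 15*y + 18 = (y + 3)*(y^3 - 7*y + 6) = (y + 3)^2*(y^2 - 3*y + 2) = (y - 2)*(y + 3)^2*(y - 1)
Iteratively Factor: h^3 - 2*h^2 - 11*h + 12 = (h + 3)*(h^2 - 5*h + 4) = (h - 4)*(h + 3)*(h - 1)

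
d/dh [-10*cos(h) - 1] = 10*sin(h)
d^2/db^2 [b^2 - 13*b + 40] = 2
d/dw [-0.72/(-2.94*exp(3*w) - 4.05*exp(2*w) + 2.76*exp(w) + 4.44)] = (-6.3504*exp(2*w) - 5.832*exp(w) + 1.9872)*exp(w)/(2.94*exp(3*w) + 4.05*exp(2*w) - 2.76*exp(w) - 4.44)^2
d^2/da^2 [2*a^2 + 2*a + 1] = 4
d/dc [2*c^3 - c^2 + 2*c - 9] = 6*c^2 - 2*c + 2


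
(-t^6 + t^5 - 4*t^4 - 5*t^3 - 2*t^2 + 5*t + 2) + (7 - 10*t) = -t^6 + t^5 - 4*t^4 - 5*t^3 - 2*t^2 - 5*t + 9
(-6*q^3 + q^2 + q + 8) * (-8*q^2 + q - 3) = 48*q^5 - 14*q^4 + 11*q^3 - 66*q^2 + 5*q - 24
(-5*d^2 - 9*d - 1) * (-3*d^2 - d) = 15*d^4 + 32*d^3 + 12*d^2 + d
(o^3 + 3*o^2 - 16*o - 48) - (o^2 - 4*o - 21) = o^3 + 2*o^2 - 12*o - 27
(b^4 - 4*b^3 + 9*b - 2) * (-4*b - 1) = -4*b^5 + 15*b^4 + 4*b^3 - 36*b^2 - b + 2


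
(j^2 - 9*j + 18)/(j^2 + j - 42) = (j - 3)/(j + 7)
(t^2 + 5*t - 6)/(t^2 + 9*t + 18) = (t - 1)/(t + 3)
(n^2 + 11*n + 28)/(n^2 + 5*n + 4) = (n + 7)/(n + 1)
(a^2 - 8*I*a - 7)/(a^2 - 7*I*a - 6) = (a - 7*I)/(a - 6*I)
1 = 1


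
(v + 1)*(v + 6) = v^2 + 7*v + 6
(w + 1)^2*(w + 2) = w^3 + 4*w^2 + 5*w + 2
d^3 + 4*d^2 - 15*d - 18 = (d - 3)*(d + 1)*(d + 6)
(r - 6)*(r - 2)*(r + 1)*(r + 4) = r^4 - 3*r^3 - 24*r^2 + 28*r + 48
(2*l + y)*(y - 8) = 2*l*y - 16*l + y^2 - 8*y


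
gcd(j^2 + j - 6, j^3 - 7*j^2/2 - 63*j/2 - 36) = j + 3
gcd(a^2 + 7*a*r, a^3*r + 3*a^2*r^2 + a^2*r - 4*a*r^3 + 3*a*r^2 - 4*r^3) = 1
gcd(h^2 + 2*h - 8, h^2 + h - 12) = h + 4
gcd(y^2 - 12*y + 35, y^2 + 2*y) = 1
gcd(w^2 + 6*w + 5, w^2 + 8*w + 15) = w + 5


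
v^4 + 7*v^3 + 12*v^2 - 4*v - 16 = (v - 1)*(v + 2)^2*(v + 4)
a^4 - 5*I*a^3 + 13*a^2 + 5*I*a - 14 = (a - 1)*(a + 1)*(a - 7*I)*(a + 2*I)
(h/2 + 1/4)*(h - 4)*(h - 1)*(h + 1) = h^4/2 - 7*h^3/4 - 3*h^2/2 + 7*h/4 + 1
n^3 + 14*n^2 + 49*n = n*(n + 7)^2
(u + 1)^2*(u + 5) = u^3 + 7*u^2 + 11*u + 5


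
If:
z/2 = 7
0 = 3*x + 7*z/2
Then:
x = -49/3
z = 14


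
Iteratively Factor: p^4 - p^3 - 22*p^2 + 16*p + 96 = (p - 4)*(p^3 + 3*p^2 - 10*p - 24) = (p - 4)*(p + 4)*(p^2 - p - 6) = (p - 4)*(p - 3)*(p + 4)*(p + 2)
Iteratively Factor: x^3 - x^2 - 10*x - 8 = (x + 2)*(x^2 - 3*x - 4) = (x - 4)*(x + 2)*(x + 1)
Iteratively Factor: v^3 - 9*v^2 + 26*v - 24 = (v - 2)*(v^2 - 7*v + 12) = (v - 4)*(v - 2)*(v - 3)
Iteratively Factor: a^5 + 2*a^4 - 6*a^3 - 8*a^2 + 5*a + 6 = (a - 2)*(a^4 + 4*a^3 + 2*a^2 - 4*a - 3) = (a - 2)*(a + 1)*(a^3 + 3*a^2 - a - 3) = (a - 2)*(a + 1)*(a + 3)*(a^2 - 1) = (a - 2)*(a + 1)^2*(a + 3)*(a - 1)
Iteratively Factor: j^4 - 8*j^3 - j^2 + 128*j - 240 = (j - 3)*(j^3 - 5*j^2 - 16*j + 80) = (j - 4)*(j - 3)*(j^2 - j - 20) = (j - 5)*(j - 4)*(j - 3)*(j + 4)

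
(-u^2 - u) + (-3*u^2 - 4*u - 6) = -4*u^2 - 5*u - 6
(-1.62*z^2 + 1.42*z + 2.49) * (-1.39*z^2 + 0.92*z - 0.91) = 2.2518*z^4 - 3.4642*z^3 - 0.6805*z^2 + 0.9986*z - 2.2659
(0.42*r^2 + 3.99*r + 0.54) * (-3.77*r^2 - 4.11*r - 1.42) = -1.5834*r^4 - 16.7685*r^3 - 19.0311*r^2 - 7.8852*r - 0.7668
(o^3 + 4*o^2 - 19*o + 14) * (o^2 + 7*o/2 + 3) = o^5 + 15*o^4/2 - 2*o^3 - 81*o^2/2 - 8*o + 42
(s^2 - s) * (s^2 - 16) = s^4 - s^3 - 16*s^2 + 16*s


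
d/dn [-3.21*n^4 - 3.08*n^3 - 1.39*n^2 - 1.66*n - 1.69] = -12.84*n^3 - 9.24*n^2 - 2.78*n - 1.66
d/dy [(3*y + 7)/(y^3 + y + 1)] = (3*y^3 + 3*y - (3*y + 7)*(3*y^2 + 1) + 3)/(y^3 + y + 1)^2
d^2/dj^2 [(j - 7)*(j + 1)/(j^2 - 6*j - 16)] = 18*(3*j^2 - 18*j + 52)/(j^6 - 18*j^5 + 60*j^4 + 360*j^3 - 960*j^2 - 4608*j - 4096)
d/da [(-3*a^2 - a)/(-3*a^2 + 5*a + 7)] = (-18*a^2 - 42*a - 7)/(9*a^4 - 30*a^3 - 17*a^2 + 70*a + 49)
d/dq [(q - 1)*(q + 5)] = 2*q + 4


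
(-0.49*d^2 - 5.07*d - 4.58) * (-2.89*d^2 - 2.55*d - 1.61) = 1.4161*d^4 + 15.9018*d^3 + 26.9536*d^2 + 19.8417*d + 7.3738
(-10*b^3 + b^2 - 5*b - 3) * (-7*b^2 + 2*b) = 70*b^5 - 27*b^4 + 37*b^3 + 11*b^2 - 6*b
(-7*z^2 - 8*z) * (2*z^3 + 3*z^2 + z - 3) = -14*z^5 - 37*z^4 - 31*z^3 + 13*z^2 + 24*z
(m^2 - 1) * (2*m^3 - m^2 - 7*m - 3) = 2*m^5 - m^4 - 9*m^3 - 2*m^2 + 7*m + 3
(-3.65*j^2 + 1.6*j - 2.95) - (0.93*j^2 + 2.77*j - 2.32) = -4.58*j^2 - 1.17*j - 0.63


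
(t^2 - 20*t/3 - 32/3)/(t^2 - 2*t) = (3*t^2 - 20*t - 32)/(3*t*(t - 2))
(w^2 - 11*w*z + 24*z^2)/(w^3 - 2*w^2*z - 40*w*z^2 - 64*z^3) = (w - 3*z)/(w^2 + 6*w*z + 8*z^2)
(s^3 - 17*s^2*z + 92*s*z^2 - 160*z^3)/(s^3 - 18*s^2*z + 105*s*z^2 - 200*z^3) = (-s + 4*z)/(-s + 5*z)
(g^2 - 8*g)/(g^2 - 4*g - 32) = g/(g + 4)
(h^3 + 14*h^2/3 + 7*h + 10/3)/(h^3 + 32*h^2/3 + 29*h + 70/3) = (h + 1)/(h + 7)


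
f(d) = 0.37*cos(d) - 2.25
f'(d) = -0.37*sin(d)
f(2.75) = -2.59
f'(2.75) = -0.14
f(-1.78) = -2.33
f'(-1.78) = 0.36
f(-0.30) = -1.90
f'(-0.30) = 0.11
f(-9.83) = -2.59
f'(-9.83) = -0.15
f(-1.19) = -2.11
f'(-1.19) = 0.34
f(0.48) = -1.92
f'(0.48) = -0.17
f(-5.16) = -2.09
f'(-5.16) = -0.33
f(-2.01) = -2.41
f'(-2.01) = 0.33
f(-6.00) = -1.89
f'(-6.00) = -0.10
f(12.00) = -1.94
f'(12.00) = 0.20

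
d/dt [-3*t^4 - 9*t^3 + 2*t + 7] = -12*t^3 - 27*t^2 + 2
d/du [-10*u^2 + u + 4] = 1 - 20*u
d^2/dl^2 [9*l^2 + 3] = 18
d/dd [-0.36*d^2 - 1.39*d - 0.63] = -0.72*d - 1.39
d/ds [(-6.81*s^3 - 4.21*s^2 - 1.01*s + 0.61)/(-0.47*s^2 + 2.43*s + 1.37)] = (3.2007*s^4 - 33.0966*s^3 - 38.6941*s^2 - 10.962*s - 2.866)/(0.2209*s^4 - 2.2842*s^3 + 4.6171*s^2 + 6.6582*s + 1.8769)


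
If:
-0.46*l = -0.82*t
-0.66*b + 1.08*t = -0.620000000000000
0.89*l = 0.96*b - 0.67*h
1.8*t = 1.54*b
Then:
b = -2.35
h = 1.39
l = -3.58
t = -2.01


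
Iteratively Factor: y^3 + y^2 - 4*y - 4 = (y + 1)*(y^2 - 4) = (y + 1)*(y + 2)*(y - 2)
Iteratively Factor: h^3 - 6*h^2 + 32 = (h - 4)*(h^2 - 2*h - 8) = (h - 4)^2*(h + 2)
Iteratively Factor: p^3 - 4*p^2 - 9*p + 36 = (p - 4)*(p^2 - 9) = (p - 4)*(p + 3)*(p - 3)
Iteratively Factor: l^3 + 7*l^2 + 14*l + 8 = (l + 2)*(l^2 + 5*l + 4) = (l + 2)*(l + 4)*(l + 1)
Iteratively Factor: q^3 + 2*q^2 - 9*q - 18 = (q + 2)*(q^2 - 9) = (q - 3)*(q + 2)*(q + 3)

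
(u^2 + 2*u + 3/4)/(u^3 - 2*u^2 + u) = (u^2 + 2*u + 3/4)/(u*(u^2 - 2*u + 1))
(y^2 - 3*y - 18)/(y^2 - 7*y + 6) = (y + 3)/(y - 1)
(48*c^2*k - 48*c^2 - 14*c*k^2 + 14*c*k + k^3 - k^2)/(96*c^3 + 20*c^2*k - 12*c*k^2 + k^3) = (k - 1)/(2*c + k)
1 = 1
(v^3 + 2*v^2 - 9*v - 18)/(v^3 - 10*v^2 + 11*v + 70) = (v^2 - 9)/(v^2 - 12*v + 35)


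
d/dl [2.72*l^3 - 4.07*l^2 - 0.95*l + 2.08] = 8.16*l^2 - 8.14*l - 0.95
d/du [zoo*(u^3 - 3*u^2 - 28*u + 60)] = zoo*(u^2 + u + 1)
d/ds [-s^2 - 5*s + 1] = -2*s - 5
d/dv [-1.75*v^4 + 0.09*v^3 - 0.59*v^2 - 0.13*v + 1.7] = -7.0*v^3 + 0.27*v^2 - 1.18*v - 0.13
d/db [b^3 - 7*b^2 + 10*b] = 3*b^2 - 14*b + 10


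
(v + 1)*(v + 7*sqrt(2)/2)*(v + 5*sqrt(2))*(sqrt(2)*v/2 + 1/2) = sqrt(2)*v^4/2 + sqrt(2)*v^3/2 + 9*v^3 + 9*v^2 + 87*sqrt(2)*v^2/4 + 35*v/2 + 87*sqrt(2)*v/4 + 35/2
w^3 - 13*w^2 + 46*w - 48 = (w - 8)*(w - 3)*(w - 2)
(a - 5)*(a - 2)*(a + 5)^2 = a^4 + 3*a^3 - 35*a^2 - 75*a + 250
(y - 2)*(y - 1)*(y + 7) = y^3 + 4*y^2 - 19*y + 14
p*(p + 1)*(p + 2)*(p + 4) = p^4 + 7*p^3 + 14*p^2 + 8*p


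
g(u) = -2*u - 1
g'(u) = -2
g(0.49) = -1.98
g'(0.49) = -2.00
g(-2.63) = 4.26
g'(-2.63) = -2.00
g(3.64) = -8.28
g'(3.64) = -2.00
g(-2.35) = 3.70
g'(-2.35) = -2.00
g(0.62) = -2.24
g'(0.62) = -2.00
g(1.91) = -4.82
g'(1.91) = -2.00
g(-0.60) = 0.20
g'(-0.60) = -2.00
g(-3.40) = 5.80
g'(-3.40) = -2.00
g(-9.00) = 17.00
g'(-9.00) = -2.00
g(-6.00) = 11.00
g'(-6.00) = -2.00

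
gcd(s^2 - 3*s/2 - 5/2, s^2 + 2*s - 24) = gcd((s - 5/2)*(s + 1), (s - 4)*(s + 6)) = 1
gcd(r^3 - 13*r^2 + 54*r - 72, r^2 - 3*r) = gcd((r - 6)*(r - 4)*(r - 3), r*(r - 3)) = r - 3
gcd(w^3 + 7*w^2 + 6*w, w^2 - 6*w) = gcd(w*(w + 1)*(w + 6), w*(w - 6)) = w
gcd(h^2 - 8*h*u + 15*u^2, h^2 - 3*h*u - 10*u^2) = -h + 5*u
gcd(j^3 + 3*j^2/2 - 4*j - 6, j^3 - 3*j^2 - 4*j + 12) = j^2 - 4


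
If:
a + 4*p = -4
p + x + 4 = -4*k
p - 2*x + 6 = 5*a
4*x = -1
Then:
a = 22/21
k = -209/336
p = -53/42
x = -1/4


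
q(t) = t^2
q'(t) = 2*t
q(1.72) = 2.96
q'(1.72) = 3.44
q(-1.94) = 3.76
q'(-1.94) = -3.88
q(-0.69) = 0.48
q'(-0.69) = -1.38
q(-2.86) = 8.18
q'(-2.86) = -5.72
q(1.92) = 3.69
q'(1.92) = 3.84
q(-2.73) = 7.45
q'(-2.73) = -5.46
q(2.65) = 7.02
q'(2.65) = 5.30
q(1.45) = 2.10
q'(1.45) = 2.90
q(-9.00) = 81.00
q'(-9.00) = -18.00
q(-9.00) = 81.00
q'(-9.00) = -18.00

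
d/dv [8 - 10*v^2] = -20*v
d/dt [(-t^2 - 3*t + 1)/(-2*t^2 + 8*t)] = (-7*t^2/2 + t - 2)/(t^2*(t^2 - 8*t + 16))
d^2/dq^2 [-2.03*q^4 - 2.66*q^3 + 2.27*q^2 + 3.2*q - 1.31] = -24.36*q^2 - 15.96*q + 4.54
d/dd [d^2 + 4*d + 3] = 2*d + 4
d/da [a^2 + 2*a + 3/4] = 2*a + 2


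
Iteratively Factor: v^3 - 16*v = (v - 4)*(v^2 + 4*v) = v*(v - 4)*(v + 4)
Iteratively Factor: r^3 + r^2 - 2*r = (r - 1)*(r^2 + 2*r) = r*(r - 1)*(r + 2)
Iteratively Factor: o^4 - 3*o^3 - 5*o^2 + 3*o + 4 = (o + 1)*(o^3 - 4*o^2 - o + 4) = (o - 1)*(o + 1)*(o^2 - 3*o - 4) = (o - 4)*(o - 1)*(o + 1)*(o + 1)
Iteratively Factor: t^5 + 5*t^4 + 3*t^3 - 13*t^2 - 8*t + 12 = (t + 2)*(t^4 + 3*t^3 - 3*t^2 - 7*t + 6) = (t - 1)*(t + 2)*(t^3 + 4*t^2 + t - 6) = (t - 1)*(t + 2)*(t + 3)*(t^2 + t - 2) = (t - 1)^2*(t + 2)*(t + 3)*(t + 2)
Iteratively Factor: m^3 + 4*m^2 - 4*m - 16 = (m + 2)*(m^2 + 2*m - 8) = (m + 2)*(m + 4)*(m - 2)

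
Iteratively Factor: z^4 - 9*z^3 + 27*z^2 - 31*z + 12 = (z - 1)*(z^3 - 8*z^2 + 19*z - 12) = (z - 3)*(z - 1)*(z^2 - 5*z + 4) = (z - 4)*(z - 3)*(z - 1)*(z - 1)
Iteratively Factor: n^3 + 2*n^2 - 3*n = (n)*(n^2 + 2*n - 3) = n*(n - 1)*(n + 3)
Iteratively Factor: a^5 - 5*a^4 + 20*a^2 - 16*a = (a - 2)*(a^4 - 3*a^3 - 6*a^2 + 8*a) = (a - 2)*(a - 1)*(a^3 - 2*a^2 - 8*a) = (a - 4)*(a - 2)*(a - 1)*(a^2 + 2*a) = (a - 4)*(a - 2)*(a - 1)*(a + 2)*(a)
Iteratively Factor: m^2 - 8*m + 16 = (m - 4)*(m - 4)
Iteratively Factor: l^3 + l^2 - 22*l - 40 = (l - 5)*(l^2 + 6*l + 8) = (l - 5)*(l + 2)*(l + 4)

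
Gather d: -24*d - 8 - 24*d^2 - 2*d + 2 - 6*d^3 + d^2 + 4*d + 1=-6*d^3 - 23*d^2 - 22*d - 5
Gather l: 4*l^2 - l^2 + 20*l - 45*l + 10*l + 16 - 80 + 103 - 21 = 3*l^2 - 15*l + 18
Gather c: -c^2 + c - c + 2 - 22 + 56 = 36 - c^2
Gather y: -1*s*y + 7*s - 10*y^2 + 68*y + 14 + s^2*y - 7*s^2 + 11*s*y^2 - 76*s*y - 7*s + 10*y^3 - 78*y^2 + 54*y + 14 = -7*s^2 + 10*y^3 + y^2*(11*s - 88) + y*(s^2 - 77*s + 122) + 28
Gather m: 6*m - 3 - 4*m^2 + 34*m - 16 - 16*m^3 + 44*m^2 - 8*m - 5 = -16*m^3 + 40*m^2 + 32*m - 24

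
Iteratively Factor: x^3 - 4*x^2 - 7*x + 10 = (x + 2)*(x^2 - 6*x + 5) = (x - 1)*(x + 2)*(x - 5)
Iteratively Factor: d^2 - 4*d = (d - 4)*(d)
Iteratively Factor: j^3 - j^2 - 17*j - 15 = (j + 3)*(j^2 - 4*j - 5) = (j + 1)*(j + 3)*(j - 5)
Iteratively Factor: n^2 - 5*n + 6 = (n - 2)*(n - 3)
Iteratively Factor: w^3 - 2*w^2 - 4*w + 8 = (w - 2)*(w^2 - 4) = (w - 2)^2*(w + 2)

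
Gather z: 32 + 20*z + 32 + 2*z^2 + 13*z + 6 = 2*z^2 + 33*z + 70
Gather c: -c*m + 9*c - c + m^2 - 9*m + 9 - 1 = c*(8 - m) + m^2 - 9*m + 8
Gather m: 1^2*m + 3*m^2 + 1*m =3*m^2 + 2*m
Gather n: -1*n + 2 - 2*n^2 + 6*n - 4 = -2*n^2 + 5*n - 2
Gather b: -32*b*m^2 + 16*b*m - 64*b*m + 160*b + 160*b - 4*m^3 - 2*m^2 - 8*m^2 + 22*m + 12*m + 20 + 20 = b*(-32*m^2 - 48*m + 320) - 4*m^3 - 10*m^2 + 34*m + 40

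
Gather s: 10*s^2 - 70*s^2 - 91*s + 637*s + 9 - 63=-60*s^2 + 546*s - 54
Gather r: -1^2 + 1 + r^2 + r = r^2 + r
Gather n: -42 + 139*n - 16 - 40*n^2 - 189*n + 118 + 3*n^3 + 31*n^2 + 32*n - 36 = 3*n^3 - 9*n^2 - 18*n + 24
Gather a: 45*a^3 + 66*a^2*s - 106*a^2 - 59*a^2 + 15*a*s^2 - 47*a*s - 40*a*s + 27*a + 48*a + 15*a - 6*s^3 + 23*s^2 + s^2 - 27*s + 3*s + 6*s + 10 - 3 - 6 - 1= 45*a^3 + a^2*(66*s - 165) + a*(15*s^2 - 87*s + 90) - 6*s^3 + 24*s^2 - 18*s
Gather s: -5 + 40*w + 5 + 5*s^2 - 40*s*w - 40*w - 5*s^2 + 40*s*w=0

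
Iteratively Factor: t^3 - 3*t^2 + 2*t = (t)*(t^2 - 3*t + 2) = t*(t - 1)*(t - 2)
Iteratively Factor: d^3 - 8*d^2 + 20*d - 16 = (d - 4)*(d^2 - 4*d + 4) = (d - 4)*(d - 2)*(d - 2)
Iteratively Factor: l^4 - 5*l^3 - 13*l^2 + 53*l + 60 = (l - 4)*(l^3 - l^2 - 17*l - 15) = (l - 4)*(l + 1)*(l^2 - 2*l - 15) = (l - 4)*(l + 1)*(l + 3)*(l - 5)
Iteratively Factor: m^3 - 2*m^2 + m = (m)*(m^2 - 2*m + 1) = m*(m - 1)*(m - 1)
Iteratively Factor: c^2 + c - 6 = (c + 3)*(c - 2)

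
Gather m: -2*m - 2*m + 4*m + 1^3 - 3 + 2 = 0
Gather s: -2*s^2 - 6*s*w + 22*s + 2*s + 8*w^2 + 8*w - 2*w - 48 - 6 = -2*s^2 + s*(24 - 6*w) + 8*w^2 + 6*w - 54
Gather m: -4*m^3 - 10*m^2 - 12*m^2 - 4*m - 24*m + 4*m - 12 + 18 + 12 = -4*m^3 - 22*m^2 - 24*m + 18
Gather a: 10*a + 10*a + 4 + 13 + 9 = 20*a + 26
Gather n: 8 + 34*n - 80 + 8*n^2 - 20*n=8*n^2 + 14*n - 72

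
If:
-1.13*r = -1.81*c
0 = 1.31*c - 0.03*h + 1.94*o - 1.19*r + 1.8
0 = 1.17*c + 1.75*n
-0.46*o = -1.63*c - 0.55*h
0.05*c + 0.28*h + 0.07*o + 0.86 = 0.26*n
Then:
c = 1.09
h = -3.78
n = -0.73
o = -0.65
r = 1.75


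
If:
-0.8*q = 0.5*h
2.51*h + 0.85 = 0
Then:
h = -0.34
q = 0.21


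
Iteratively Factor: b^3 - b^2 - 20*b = (b - 5)*(b^2 + 4*b) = (b - 5)*(b + 4)*(b)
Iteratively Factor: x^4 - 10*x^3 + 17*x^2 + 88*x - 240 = (x + 3)*(x^3 - 13*x^2 + 56*x - 80) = (x - 4)*(x + 3)*(x^2 - 9*x + 20) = (x - 5)*(x - 4)*(x + 3)*(x - 4)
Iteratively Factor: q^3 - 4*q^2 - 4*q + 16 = (q - 2)*(q^2 - 2*q - 8) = (q - 4)*(q - 2)*(q + 2)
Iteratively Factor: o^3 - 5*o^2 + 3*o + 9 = (o + 1)*(o^2 - 6*o + 9) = (o - 3)*(o + 1)*(o - 3)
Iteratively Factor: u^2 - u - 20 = (u + 4)*(u - 5)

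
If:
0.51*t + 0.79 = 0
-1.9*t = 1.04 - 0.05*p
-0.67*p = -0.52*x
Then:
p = -38.06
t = -1.55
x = -49.04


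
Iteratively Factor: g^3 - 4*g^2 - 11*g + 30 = (g - 2)*(g^2 - 2*g - 15) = (g - 5)*(g - 2)*(g + 3)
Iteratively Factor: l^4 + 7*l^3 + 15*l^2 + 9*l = (l + 1)*(l^3 + 6*l^2 + 9*l) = (l + 1)*(l + 3)*(l^2 + 3*l) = l*(l + 1)*(l + 3)*(l + 3)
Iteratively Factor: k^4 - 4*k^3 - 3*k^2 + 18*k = (k)*(k^3 - 4*k^2 - 3*k + 18) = k*(k - 3)*(k^2 - k - 6) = k*(k - 3)*(k + 2)*(k - 3)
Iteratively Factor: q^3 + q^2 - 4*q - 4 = (q - 2)*(q^2 + 3*q + 2) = (q - 2)*(q + 2)*(q + 1)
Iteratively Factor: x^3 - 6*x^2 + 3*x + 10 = (x - 5)*(x^2 - x - 2) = (x - 5)*(x - 2)*(x + 1)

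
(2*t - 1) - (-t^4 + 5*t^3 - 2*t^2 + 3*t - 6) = t^4 - 5*t^3 + 2*t^2 - t + 5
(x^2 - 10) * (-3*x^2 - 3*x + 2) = -3*x^4 - 3*x^3 + 32*x^2 + 30*x - 20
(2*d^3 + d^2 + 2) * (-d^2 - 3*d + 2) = -2*d^5 - 7*d^4 + d^3 - 6*d + 4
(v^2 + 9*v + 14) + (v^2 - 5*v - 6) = 2*v^2 + 4*v + 8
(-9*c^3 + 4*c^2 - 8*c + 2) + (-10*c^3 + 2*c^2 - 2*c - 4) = -19*c^3 + 6*c^2 - 10*c - 2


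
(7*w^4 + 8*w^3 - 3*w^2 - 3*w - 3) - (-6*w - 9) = 7*w^4 + 8*w^3 - 3*w^2 + 3*w + 6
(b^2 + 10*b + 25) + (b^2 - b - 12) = 2*b^2 + 9*b + 13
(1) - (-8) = 9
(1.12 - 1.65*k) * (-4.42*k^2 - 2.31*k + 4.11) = 7.293*k^3 - 1.1389*k^2 - 9.3687*k + 4.6032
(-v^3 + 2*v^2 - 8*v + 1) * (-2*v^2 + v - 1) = 2*v^5 - 5*v^4 + 19*v^3 - 12*v^2 + 9*v - 1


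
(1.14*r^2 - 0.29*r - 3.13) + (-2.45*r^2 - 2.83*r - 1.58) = -1.31*r^2 - 3.12*r - 4.71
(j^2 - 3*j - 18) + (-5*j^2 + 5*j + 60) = -4*j^2 + 2*j + 42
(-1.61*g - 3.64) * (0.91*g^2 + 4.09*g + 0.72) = -1.4651*g^3 - 9.8973*g^2 - 16.0468*g - 2.6208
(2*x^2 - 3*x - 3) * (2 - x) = -2*x^3 + 7*x^2 - 3*x - 6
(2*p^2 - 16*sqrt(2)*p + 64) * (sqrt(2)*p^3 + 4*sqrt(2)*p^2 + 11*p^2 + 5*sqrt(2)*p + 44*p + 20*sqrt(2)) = 2*sqrt(2)*p^5 - 10*p^4 + 8*sqrt(2)*p^4 - 102*sqrt(2)*p^3 - 40*p^3 - 408*sqrt(2)*p^2 + 544*p^2 + 320*sqrt(2)*p + 2176*p + 1280*sqrt(2)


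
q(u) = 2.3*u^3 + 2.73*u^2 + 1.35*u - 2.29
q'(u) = 6.9*u^2 + 5.46*u + 1.35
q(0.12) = -2.08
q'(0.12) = 2.10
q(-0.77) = -2.76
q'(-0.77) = 1.24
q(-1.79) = -9.15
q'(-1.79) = 13.68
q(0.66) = 0.45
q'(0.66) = 7.96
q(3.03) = 90.85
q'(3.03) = 81.24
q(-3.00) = -43.87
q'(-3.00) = 47.07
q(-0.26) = -2.50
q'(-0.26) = 0.40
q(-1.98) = -12.11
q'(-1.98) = 17.59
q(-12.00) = -3599.77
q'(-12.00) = 929.43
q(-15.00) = -7170.79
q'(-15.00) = 1471.95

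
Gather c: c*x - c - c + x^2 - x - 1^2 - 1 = c*(x - 2) + x^2 - x - 2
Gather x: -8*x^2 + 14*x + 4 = -8*x^2 + 14*x + 4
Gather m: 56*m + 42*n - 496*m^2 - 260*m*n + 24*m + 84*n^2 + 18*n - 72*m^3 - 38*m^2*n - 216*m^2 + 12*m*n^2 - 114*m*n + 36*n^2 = -72*m^3 + m^2*(-38*n - 712) + m*(12*n^2 - 374*n + 80) + 120*n^2 + 60*n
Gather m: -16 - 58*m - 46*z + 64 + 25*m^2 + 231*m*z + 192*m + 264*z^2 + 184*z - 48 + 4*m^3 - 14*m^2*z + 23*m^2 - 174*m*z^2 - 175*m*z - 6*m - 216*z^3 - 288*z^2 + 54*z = 4*m^3 + m^2*(48 - 14*z) + m*(-174*z^2 + 56*z + 128) - 216*z^3 - 24*z^2 + 192*z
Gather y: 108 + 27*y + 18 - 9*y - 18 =18*y + 108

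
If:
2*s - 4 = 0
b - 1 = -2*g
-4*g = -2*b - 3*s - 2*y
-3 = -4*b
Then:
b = 3/4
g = 1/8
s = 2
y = -7/2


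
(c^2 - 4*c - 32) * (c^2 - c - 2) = c^4 - 5*c^3 - 30*c^2 + 40*c + 64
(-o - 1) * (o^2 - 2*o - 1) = -o^3 + o^2 + 3*o + 1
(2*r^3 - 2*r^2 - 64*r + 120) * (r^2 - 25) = 2*r^5 - 2*r^4 - 114*r^3 + 170*r^2 + 1600*r - 3000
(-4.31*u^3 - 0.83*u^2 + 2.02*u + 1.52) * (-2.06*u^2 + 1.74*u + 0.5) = 8.8786*u^5 - 5.7896*u^4 - 7.7604*u^3 - 0.0314000000000001*u^2 + 3.6548*u + 0.76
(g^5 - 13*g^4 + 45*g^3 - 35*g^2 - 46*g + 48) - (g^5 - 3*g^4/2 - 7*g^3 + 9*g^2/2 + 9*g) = -23*g^4/2 + 52*g^3 - 79*g^2/2 - 55*g + 48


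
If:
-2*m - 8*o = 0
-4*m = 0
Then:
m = 0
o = 0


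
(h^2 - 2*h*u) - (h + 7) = h^2 - 2*h*u - h - 7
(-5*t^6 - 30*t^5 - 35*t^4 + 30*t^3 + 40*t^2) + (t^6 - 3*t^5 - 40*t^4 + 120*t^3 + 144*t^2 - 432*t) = -4*t^6 - 33*t^5 - 75*t^4 + 150*t^3 + 184*t^2 - 432*t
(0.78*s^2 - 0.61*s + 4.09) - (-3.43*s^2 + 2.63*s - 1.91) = 4.21*s^2 - 3.24*s + 6.0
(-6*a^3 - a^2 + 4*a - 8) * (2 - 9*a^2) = 54*a^5 + 9*a^4 - 48*a^3 + 70*a^2 + 8*a - 16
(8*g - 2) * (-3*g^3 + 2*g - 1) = -24*g^4 + 6*g^3 + 16*g^2 - 12*g + 2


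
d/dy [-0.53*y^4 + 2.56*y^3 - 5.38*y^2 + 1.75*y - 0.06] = -2.12*y^3 + 7.68*y^2 - 10.76*y + 1.75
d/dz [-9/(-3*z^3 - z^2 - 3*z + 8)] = 9*(-9*z^2 - 2*z - 3)/(3*z^3 + z^2 + 3*z - 8)^2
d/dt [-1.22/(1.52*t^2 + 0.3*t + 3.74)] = (3.7088*t + 0.366)/(1.52*t^2 + 0.3*t + 3.74)^2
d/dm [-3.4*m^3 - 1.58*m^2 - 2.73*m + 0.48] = -10.2*m^2 - 3.16*m - 2.73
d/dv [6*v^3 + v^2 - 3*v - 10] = 18*v^2 + 2*v - 3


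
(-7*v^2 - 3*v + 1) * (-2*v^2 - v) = 14*v^4 + 13*v^3 + v^2 - v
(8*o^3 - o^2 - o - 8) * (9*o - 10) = 72*o^4 - 89*o^3 + o^2 - 62*o + 80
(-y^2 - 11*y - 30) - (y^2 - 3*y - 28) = -2*y^2 - 8*y - 2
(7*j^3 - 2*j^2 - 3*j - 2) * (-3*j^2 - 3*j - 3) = -21*j^5 - 15*j^4 - 6*j^3 + 21*j^2 + 15*j + 6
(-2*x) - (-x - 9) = 9 - x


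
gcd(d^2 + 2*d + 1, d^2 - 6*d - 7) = d + 1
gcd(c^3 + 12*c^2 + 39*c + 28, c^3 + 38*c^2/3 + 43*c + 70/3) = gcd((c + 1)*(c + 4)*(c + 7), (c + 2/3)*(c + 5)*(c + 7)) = c + 7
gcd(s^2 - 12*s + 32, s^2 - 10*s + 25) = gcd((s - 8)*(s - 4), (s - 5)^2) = 1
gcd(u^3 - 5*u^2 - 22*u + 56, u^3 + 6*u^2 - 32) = u^2 + 2*u - 8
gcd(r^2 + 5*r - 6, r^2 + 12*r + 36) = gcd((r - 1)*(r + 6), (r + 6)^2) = r + 6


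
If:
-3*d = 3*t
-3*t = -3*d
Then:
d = 0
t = 0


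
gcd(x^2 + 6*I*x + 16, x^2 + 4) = x - 2*I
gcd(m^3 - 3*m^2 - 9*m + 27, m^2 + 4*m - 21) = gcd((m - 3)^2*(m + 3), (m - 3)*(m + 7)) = m - 3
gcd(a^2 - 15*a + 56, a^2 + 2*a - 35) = 1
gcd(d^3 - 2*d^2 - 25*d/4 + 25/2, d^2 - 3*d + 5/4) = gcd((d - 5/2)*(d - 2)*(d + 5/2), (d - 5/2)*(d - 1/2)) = d - 5/2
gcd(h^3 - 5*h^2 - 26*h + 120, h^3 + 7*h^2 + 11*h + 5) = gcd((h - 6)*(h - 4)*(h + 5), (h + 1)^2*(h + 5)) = h + 5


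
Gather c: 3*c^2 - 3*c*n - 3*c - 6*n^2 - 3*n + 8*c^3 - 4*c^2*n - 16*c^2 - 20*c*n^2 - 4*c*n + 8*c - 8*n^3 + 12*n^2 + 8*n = 8*c^3 + c^2*(-4*n - 13) + c*(-20*n^2 - 7*n + 5) - 8*n^3 + 6*n^2 + 5*n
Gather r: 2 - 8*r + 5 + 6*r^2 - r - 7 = 6*r^2 - 9*r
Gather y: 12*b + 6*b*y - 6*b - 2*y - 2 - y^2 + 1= 6*b - y^2 + y*(6*b - 2) - 1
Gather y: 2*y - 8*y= -6*y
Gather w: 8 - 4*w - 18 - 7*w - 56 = -11*w - 66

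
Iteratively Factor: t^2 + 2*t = (t)*(t + 2)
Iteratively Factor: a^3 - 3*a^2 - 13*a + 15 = (a - 1)*(a^2 - 2*a - 15) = (a - 5)*(a - 1)*(a + 3)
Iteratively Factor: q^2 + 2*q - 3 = (q - 1)*(q + 3)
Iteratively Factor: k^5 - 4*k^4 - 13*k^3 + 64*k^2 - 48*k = (k - 4)*(k^4 - 13*k^2 + 12*k) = (k - 4)*(k - 3)*(k^3 + 3*k^2 - 4*k) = k*(k - 4)*(k - 3)*(k^2 + 3*k - 4) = k*(k - 4)*(k - 3)*(k - 1)*(k + 4)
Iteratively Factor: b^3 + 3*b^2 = (b + 3)*(b^2) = b*(b + 3)*(b)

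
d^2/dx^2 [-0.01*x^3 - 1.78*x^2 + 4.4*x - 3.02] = -0.06*x - 3.56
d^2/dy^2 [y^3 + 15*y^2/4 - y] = 6*y + 15/2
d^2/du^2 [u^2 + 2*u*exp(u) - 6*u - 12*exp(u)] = 2*u*exp(u) - 8*exp(u) + 2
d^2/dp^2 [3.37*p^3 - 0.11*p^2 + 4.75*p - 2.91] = 20.22*p - 0.22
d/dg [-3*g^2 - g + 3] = -6*g - 1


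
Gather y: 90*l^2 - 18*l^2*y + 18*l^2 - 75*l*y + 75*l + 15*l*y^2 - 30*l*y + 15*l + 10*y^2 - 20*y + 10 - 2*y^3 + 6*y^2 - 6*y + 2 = 108*l^2 + 90*l - 2*y^3 + y^2*(15*l + 16) + y*(-18*l^2 - 105*l - 26) + 12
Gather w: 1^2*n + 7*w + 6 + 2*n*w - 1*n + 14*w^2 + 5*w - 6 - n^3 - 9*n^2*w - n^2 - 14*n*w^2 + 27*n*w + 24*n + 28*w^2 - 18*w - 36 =-n^3 - n^2 + 24*n + w^2*(42 - 14*n) + w*(-9*n^2 + 29*n - 6) - 36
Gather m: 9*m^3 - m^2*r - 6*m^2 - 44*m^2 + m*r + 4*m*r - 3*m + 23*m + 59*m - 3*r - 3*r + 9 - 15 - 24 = 9*m^3 + m^2*(-r - 50) + m*(5*r + 79) - 6*r - 30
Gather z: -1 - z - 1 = -z - 2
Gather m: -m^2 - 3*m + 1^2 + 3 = -m^2 - 3*m + 4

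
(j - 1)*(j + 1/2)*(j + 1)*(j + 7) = j^4 + 15*j^3/2 + 5*j^2/2 - 15*j/2 - 7/2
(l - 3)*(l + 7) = l^2 + 4*l - 21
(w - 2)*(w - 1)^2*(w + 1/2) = w^4 - 7*w^3/2 + 3*w^2 + w/2 - 1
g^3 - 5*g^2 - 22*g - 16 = (g - 8)*(g + 1)*(g + 2)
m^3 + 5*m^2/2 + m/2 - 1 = (m - 1/2)*(m + 1)*(m + 2)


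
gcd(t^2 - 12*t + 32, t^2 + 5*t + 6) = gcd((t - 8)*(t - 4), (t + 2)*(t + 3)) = 1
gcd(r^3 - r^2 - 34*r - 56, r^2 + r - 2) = r + 2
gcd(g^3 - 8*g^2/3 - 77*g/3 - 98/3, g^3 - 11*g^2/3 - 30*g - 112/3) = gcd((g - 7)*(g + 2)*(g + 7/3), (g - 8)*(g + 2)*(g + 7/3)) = g^2 + 13*g/3 + 14/3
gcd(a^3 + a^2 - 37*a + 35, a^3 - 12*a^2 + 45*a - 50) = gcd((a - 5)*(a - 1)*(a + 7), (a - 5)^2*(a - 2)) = a - 5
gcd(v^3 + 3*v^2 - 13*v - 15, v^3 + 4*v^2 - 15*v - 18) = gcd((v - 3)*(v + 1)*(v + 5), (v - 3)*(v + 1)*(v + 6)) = v^2 - 2*v - 3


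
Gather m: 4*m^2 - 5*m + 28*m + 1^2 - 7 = 4*m^2 + 23*m - 6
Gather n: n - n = 0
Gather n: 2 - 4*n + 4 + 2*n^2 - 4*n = 2*n^2 - 8*n + 6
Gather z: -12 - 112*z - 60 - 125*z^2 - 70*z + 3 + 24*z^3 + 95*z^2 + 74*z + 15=24*z^3 - 30*z^2 - 108*z - 54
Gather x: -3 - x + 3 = -x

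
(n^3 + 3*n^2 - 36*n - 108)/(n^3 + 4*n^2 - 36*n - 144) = (n + 3)/(n + 4)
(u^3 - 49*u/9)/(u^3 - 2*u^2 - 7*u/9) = (3*u + 7)/(3*u + 1)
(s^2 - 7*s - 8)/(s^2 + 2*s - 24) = (s^2 - 7*s - 8)/(s^2 + 2*s - 24)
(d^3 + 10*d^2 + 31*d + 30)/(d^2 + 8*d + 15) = d + 2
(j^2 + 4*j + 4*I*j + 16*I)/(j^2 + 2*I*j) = (j^2 + 4*j*(1 + I) + 16*I)/(j*(j + 2*I))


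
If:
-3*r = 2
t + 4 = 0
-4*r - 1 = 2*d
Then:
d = 5/6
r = -2/3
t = -4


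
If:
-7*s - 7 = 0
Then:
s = -1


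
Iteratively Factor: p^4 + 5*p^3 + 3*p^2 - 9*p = (p + 3)*(p^3 + 2*p^2 - 3*p) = (p + 3)^2*(p^2 - p) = (p - 1)*(p + 3)^2*(p)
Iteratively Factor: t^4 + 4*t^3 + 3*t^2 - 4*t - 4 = (t - 1)*(t^3 + 5*t^2 + 8*t + 4) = (t - 1)*(t + 2)*(t^2 + 3*t + 2) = (t - 1)*(t + 1)*(t + 2)*(t + 2)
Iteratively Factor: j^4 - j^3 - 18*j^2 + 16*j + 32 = (j + 4)*(j^3 - 5*j^2 + 2*j + 8) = (j - 2)*(j + 4)*(j^2 - 3*j - 4) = (j - 2)*(j + 1)*(j + 4)*(j - 4)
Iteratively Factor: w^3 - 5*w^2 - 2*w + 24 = (w - 4)*(w^2 - w - 6) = (w - 4)*(w - 3)*(w + 2)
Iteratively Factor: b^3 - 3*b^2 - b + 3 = (b - 3)*(b^2 - 1) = (b - 3)*(b + 1)*(b - 1)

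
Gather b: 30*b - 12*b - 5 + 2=18*b - 3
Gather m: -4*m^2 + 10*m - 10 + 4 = -4*m^2 + 10*m - 6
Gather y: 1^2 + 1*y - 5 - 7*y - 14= -6*y - 18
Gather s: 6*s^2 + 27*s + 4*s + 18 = 6*s^2 + 31*s + 18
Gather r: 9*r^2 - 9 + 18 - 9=9*r^2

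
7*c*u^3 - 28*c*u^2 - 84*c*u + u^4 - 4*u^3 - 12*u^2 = u*(7*c + u)*(u - 6)*(u + 2)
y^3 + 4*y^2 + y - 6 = (y - 1)*(y + 2)*(y + 3)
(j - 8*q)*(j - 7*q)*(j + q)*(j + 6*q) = j^4 - 8*j^3*q - 43*j^2*q^2 + 302*j*q^3 + 336*q^4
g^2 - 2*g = g*(g - 2)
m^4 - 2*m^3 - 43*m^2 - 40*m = m*(m - 8)*(m + 1)*(m + 5)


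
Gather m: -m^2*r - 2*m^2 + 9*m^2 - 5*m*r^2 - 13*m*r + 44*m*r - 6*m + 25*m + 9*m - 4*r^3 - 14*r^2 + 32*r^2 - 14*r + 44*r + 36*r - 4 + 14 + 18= m^2*(7 - r) + m*(-5*r^2 + 31*r + 28) - 4*r^3 + 18*r^2 + 66*r + 28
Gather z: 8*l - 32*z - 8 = 8*l - 32*z - 8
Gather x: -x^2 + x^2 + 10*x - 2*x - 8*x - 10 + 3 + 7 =0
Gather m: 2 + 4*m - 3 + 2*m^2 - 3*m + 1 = 2*m^2 + m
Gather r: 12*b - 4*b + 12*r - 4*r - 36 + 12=8*b + 8*r - 24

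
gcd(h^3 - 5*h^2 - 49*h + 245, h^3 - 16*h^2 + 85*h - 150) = h - 5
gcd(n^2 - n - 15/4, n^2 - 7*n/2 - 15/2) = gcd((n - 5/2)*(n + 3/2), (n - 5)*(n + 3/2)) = n + 3/2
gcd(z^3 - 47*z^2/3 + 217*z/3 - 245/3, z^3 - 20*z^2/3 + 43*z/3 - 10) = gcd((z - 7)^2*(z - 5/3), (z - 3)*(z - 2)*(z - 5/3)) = z - 5/3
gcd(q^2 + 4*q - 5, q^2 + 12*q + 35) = q + 5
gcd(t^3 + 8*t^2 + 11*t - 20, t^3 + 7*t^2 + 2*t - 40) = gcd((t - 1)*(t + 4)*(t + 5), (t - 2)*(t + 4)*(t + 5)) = t^2 + 9*t + 20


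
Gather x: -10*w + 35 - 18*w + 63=98 - 28*w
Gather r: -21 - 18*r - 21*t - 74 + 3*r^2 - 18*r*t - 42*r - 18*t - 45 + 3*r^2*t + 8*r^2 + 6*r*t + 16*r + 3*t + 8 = r^2*(3*t + 11) + r*(-12*t - 44) - 36*t - 132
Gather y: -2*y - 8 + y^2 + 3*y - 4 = y^2 + y - 12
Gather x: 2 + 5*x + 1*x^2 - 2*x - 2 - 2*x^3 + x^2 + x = -2*x^3 + 2*x^2 + 4*x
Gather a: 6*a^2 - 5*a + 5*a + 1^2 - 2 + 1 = 6*a^2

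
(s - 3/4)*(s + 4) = s^2 + 13*s/4 - 3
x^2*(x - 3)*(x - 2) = x^4 - 5*x^3 + 6*x^2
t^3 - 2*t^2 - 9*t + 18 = (t - 3)*(t - 2)*(t + 3)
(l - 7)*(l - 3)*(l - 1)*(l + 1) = l^4 - 10*l^3 + 20*l^2 + 10*l - 21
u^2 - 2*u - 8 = (u - 4)*(u + 2)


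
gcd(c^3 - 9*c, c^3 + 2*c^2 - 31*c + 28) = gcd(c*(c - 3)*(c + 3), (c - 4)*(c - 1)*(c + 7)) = 1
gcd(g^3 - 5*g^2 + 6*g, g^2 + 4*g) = g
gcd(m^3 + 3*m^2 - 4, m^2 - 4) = m + 2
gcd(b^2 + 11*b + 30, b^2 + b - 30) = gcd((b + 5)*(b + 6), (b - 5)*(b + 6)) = b + 6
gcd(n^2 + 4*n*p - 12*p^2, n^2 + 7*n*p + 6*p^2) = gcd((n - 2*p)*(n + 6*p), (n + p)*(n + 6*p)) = n + 6*p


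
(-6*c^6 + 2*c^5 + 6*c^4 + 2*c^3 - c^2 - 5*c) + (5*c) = -6*c^6 + 2*c^5 + 6*c^4 + 2*c^3 - c^2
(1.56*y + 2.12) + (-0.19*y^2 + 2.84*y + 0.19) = -0.19*y^2 + 4.4*y + 2.31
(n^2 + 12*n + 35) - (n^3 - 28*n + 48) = -n^3 + n^2 + 40*n - 13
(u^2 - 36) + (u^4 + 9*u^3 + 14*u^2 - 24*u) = u^4 + 9*u^3 + 15*u^2 - 24*u - 36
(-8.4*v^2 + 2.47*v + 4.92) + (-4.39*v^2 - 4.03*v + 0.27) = -12.79*v^2 - 1.56*v + 5.19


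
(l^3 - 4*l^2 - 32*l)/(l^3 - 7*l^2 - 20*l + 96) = l/(l - 3)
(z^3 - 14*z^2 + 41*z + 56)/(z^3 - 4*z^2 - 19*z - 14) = (z - 8)/(z + 2)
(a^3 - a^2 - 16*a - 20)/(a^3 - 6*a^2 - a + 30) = (a + 2)/(a - 3)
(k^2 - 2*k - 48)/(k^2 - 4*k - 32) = (k + 6)/(k + 4)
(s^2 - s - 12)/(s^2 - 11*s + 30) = (s^2 - s - 12)/(s^2 - 11*s + 30)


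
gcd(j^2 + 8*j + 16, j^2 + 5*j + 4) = j + 4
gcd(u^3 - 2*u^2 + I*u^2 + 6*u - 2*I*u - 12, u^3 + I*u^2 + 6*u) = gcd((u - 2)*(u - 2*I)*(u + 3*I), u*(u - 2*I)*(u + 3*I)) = u^2 + I*u + 6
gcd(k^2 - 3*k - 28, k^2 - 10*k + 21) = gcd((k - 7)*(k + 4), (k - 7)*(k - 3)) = k - 7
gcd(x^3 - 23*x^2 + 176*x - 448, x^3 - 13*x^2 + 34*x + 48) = x - 8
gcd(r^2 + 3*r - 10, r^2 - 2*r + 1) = 1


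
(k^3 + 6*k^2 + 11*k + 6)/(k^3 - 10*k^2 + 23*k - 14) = (k^3 + 6*k^2 + 11*k + 6)/(k^3 - 10*k^2 + 23*k - 14)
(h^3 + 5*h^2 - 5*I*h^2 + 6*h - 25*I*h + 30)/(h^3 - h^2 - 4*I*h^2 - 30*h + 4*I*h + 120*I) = (h^2 - 5*I*h + 6)/(h^2 + h*(-6 - 4*I) + 24*I)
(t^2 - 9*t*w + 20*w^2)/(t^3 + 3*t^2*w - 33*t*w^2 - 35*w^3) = (t - 4*w)/(t^2 + 8*t*w + 7*w^2)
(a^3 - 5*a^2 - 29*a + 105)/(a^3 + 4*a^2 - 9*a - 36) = (a^2 - 2*a - 35)/(a^2 + 7*a + 12)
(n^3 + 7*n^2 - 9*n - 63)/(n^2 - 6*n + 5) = (n^3 + 7*n^2 - 9*n - 63)/(n^2 - 6*n + 5)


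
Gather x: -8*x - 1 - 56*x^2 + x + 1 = -56*x^2 - 7*x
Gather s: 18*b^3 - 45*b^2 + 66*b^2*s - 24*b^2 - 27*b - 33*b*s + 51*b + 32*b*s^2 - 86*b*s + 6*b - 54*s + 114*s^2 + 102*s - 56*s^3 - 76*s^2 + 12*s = 18*b^3 - 69*b^2 + 30*b - 56*s^3 + s^2*(32*b + 38) + s*(66*b^2 - 119*b + 60)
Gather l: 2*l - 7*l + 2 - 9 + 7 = -5*l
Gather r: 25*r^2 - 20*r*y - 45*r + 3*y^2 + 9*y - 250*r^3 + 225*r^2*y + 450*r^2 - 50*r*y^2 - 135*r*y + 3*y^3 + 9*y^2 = -250*r^3 + r^2*(225*y + 475) + r*(-50*y^2 - 155*y - 45) + 3*y^3 + 12*y^2 + 9*y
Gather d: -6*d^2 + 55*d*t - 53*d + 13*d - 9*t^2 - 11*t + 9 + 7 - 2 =-6*d^2 + d*(55*t - 40) - 9*t^2 - 11*t + 14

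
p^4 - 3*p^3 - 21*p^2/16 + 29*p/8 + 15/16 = (p - 3)*(p - 5/4)*(p + 1/4)*(p + 1)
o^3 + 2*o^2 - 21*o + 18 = (o - 3)*(o - 1)*(o + 6)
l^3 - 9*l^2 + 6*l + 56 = (l - 7)*(l - 4)*(l + 2)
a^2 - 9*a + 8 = (a - 8)*(a - 1)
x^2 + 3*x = x*(x + 3)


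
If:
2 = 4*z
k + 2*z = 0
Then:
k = -1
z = 1/2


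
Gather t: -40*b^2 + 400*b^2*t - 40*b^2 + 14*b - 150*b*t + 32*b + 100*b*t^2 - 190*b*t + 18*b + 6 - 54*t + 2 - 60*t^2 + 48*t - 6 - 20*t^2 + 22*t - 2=-80*b^2 + 64*b + t^2*(100*b - 80) + t*(400*b^2 - 340*b + 16)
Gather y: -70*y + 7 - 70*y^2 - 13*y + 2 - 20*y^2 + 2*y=-90*y^2 - 81*y + 9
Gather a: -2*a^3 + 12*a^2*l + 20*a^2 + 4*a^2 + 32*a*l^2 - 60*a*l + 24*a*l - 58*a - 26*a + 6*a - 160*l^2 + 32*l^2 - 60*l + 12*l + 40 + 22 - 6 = -2*a^3 + a^2*(12*l + 24) + a*(32*l^2 - 36*l - 78) - 128*l^2 - 48*l + 56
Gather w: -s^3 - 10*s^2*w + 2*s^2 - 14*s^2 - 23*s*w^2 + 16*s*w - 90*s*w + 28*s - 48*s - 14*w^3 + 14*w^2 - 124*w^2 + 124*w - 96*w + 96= -s^3 - 12*s^2 - 20*s - 14*w^3 + w^2*(-23*s - 110) + w*(-10*s^2 - 74*s + 28) + 96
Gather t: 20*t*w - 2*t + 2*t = 20*t*w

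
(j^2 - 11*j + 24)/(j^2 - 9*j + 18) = (j - 8)/(j - 6)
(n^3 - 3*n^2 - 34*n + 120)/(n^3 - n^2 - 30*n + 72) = (n - 5)/(n - 3)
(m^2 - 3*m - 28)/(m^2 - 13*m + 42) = (m + 4)/(m - 6)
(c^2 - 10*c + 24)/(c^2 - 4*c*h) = (c^2 - 10*c + 24)/(c*(c - 4*h))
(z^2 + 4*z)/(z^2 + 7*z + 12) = z/(z + 3)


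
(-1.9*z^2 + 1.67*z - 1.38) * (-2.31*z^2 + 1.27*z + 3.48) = 4.389*z^4 - 6.2707*z^3 - 1.3033*z^2 + 4.059*z - 4.8024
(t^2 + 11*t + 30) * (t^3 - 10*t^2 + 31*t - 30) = t^5 + t^4 - 49*t^3 + 11*t^2 + 600*t - 900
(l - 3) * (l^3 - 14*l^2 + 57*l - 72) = l^4 - 17*l^3 + 99*l^2 - 243*l + 216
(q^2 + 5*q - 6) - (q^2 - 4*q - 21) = 9*q + 15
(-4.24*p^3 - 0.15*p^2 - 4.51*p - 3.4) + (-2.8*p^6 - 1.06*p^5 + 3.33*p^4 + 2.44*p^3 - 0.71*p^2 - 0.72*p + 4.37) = -2.8*p^6 - 1.06*p^5 + 3.33*p^4 - 1.8*p^3 - 0.86*p^2 - 5.23*p + 0.97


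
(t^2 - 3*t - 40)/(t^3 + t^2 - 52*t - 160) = 1/(t + 4)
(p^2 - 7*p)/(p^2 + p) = (p - 7)/(p + 1)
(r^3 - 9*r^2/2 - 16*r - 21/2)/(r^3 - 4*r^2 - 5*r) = (2*r^2 - 11*r - 21)/(2*r*(r - 5))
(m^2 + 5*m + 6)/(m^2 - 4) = (m + 3)/(m - 2)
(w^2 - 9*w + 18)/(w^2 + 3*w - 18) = (w - 6)/(w + 6)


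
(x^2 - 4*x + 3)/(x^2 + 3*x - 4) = (x - 3)/(x + 4)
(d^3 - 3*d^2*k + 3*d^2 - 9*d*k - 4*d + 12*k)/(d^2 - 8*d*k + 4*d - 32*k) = (d^2 - 3*d*k - d + 3*k)/(d - 8*k)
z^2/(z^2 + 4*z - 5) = z^2/(z^2 + 4*z - 5)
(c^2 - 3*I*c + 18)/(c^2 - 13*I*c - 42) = (c + 3*I)/(c - 7*I)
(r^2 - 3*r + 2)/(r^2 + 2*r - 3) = (r - 2)/(r + 3)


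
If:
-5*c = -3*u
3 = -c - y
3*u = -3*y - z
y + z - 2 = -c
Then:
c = 2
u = 10/3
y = -5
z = 5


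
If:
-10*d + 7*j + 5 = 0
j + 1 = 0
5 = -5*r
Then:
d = -1/5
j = -1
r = -1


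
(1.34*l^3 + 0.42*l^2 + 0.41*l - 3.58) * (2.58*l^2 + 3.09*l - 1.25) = 3.4572*l^5 + 5.2242*l^4 + 0.6806*l^3 - 8.4945*l^2 - 11.5747*l + 4.475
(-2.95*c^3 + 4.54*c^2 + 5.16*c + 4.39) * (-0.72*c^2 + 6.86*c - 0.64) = 2.124*c^5 - 23.5058*c^4 + 29.3172*c^3 + 29.3312*c^2 + 26.813*c - 2.8096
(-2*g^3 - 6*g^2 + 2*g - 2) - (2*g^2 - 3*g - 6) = -2*g^3 - 8*g^2 + 5*g + 4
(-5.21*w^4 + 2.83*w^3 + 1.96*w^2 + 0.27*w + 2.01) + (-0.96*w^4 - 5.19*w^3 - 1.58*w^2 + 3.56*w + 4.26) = -6.17*w^4 - 2.36*w^3 + 0.38*w^2 + 3.83*w + 6.27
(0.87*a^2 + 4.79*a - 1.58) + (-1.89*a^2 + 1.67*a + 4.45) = -1.02*a^2 + 6.46*a + 2.87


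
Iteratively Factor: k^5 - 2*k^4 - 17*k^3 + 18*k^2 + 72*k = (k + 3)*(k^4 - 5*k^3 - 2*k^2 + 24*k) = (k - 3)*(k + 3)*(k^3 - 2*k^2 - 8*k) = (k - 4)*(k - 3)*(k + 3)*(k^2 + 2*k) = (k - 4)*(k - 3)*(k + 2)*(k + 3)*(k)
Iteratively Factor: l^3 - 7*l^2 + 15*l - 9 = (l - 1)*(l^2 - 6*l + 9) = (l - 3)*(l - 1)*(l - 3)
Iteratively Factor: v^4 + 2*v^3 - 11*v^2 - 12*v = (v - 3)*(v^3 + 5*v^2 + 4*v) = (v - 3)*(v + 1)*(v^2 + 4*v) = v*(v - 3)*(v + 1)*(v + 4)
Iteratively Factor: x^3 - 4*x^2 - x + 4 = (x - 4)*(x^2 - 1) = (x - 4)*(x + 1)*(x - 1)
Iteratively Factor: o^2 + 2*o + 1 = (o + 1)*(o + 1)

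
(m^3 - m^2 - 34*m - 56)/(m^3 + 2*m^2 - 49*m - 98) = (m + 4)/(m + 7)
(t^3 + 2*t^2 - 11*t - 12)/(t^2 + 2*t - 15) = (t^2 + 5*t + 4)/(t + 5)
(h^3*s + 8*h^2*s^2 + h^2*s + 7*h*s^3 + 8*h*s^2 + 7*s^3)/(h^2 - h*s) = s*(h^3 + 8*h^2*s + h^2 + 7*h*s^2 + 8*h*s + 7*s^2)/(h*(h - s))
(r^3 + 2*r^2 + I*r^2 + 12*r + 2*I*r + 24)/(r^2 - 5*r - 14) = (r^2 + I*r + 12)/(r - 7)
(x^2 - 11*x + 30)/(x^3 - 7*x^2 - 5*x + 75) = (x - 6)/(x^2 - 2*x - 15)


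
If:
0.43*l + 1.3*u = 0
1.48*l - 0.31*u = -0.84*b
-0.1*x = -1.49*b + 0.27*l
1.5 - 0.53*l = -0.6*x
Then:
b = -0.15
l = 0.08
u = -0.03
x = -2.43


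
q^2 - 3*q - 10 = (q - 5)*(q + 2)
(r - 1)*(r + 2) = r^2 + r - 2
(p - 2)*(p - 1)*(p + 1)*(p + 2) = p^4 - 5*p^2 + 4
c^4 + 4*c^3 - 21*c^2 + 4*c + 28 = (c - 2)^2*(c + 1)*(c + 7)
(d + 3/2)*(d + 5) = d^2 + 13*d/2 + 15/2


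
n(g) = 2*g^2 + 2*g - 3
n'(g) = 4*g + 2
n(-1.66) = -0.81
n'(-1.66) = -4.64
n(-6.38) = 65.65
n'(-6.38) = -23.52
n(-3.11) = 10.12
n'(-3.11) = -10.44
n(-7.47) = 93.66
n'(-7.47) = -27.88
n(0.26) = -2.34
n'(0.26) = 3.04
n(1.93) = 8.31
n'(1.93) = 9.72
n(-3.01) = 9.10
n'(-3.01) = -10.04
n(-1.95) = 0.70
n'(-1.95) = -5.80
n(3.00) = 21.00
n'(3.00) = 14.00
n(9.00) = 177.00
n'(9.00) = 38.00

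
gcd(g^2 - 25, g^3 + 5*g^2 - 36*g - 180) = g + 5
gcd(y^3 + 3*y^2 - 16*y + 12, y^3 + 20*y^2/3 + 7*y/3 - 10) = y^2 + 5*y - 6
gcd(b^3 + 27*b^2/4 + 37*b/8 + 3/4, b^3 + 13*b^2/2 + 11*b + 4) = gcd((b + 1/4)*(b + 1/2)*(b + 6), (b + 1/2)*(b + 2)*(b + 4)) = b + 1/2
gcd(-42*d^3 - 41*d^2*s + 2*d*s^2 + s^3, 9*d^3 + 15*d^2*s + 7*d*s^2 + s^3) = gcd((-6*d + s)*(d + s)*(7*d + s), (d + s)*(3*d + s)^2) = d + s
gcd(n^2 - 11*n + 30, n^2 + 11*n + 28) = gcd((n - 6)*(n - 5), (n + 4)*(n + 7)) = 1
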